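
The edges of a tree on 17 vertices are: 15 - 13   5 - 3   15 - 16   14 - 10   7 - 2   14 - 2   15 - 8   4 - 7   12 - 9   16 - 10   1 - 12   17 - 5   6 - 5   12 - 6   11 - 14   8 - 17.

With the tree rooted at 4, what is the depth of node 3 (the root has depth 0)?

Climbing from 3 to the root: 3–5–17–8–15–16–10–14–2–7–4. That's 10 steps.

10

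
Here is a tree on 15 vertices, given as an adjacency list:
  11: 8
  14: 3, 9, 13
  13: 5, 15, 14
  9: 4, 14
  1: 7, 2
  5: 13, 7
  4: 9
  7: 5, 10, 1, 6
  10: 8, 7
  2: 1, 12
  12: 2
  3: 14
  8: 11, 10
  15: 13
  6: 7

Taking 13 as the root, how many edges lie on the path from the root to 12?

5

13 → 5 → 7 → 1 → 2 → 12 — 5 edges.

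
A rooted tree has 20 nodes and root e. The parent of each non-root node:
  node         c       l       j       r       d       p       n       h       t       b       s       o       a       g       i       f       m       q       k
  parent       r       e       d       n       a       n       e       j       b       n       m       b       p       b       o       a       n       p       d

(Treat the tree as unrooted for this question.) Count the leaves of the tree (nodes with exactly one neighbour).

Degree-1 nodes: c, f, g, h, i, k, l, q, s, t — 10 of them.

10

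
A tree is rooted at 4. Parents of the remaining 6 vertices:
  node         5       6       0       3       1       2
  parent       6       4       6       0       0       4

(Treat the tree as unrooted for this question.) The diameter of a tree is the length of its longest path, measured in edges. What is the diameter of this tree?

A longest path is 2 – 4 – 6 – 0 – 3, with 4 edges.

4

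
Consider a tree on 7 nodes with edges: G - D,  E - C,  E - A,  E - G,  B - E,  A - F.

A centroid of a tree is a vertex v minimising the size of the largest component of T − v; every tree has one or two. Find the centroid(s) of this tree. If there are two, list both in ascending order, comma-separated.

E

If E is removed the pieces have sizes 2, 2, 1, 1, all ≤ ⌊7/2⌋ = 3.
No neighbour of E does as well, so E is the unique centroid.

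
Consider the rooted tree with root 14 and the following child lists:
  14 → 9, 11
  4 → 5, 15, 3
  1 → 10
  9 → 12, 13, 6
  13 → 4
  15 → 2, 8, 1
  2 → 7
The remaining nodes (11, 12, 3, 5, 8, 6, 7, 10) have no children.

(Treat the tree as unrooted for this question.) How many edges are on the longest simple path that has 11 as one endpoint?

Distances from 11 peak at 7, attained at 7 (10 also at distance 7).
11-14-9-13-4-15-2-7

7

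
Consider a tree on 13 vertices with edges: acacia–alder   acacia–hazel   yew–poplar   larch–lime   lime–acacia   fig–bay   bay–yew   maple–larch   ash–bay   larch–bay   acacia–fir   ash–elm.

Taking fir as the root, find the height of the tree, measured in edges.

6

elm sits deepest: fir–acacia–lime–larch–bay–ash–elm — 6 edges from the root.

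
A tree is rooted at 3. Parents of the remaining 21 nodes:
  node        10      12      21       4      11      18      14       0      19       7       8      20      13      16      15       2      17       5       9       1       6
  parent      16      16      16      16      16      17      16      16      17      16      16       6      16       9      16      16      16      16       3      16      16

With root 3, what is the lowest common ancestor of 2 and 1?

Path 2→root: 2 16 9 3; path 1→root: 1 16 9 3.
First common node: 16.

16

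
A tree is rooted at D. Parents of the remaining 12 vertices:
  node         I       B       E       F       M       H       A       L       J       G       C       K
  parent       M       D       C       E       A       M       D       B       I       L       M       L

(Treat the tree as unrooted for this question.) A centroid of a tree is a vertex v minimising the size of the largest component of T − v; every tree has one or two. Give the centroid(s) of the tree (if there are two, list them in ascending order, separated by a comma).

M

Delete M: the remaining components have sizes 6, 3, 2, 1. Max 6 ≤ 6, so M is a centroid.
No neighbour of M does as well, so M is the unique centroid.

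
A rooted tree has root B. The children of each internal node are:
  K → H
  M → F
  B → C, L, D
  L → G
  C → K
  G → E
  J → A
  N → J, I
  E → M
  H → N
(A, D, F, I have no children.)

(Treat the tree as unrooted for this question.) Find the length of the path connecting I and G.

7

The path is I - N - H - K - C - B - L - G, which has 7 edges.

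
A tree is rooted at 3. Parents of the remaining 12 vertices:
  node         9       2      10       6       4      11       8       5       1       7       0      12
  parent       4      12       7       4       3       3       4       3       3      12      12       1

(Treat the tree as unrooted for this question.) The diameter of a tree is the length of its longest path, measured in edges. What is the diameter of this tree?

A longest path is 6–4–3–1–12–7–10, with 6 edges.

6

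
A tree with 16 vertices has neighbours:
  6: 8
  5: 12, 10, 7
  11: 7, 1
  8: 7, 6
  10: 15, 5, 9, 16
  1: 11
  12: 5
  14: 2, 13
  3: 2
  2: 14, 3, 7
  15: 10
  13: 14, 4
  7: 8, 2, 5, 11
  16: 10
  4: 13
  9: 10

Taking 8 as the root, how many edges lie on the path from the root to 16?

8–7–5–10–16 — 4 edges.

4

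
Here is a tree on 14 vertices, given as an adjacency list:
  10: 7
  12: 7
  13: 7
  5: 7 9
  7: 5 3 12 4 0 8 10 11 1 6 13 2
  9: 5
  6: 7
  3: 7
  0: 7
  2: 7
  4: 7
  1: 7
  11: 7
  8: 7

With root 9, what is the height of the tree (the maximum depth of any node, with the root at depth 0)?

A deepest node is 4, reached by 9-5-7-4.
That path has 3 edges, so the height is 3.

3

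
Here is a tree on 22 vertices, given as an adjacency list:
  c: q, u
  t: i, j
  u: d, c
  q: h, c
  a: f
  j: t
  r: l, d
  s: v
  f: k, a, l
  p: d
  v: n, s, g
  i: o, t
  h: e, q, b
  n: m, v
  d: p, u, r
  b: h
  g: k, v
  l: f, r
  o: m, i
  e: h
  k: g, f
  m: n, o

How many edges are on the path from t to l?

Walking from t: t – i – o – m – n – v – g – k – f – l. Length 9.

9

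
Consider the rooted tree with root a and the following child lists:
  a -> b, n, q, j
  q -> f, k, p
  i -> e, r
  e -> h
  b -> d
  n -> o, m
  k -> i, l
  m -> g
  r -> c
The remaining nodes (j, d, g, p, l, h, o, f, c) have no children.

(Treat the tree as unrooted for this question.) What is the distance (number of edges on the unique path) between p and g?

5

The path is p – q – a – n – m – g, which has 5 edges.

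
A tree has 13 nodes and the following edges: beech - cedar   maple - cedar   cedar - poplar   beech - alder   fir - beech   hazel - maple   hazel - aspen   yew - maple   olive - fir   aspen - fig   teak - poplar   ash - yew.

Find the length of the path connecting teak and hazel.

4

Walking from teak: teak - poplar - cedar - maple - hazel. Length 4.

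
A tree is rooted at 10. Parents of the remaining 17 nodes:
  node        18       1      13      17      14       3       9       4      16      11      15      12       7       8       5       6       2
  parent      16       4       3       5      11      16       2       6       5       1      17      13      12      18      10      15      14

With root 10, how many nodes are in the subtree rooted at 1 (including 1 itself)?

1's subtree: {1, 11, 14, 2, 9}, size 5.

5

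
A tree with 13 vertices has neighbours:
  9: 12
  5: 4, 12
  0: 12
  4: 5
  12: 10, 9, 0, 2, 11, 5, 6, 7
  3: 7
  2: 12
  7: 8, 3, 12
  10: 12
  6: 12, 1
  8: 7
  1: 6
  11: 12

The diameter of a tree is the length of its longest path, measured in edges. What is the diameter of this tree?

4

A longest path is 1 - 6 - 12 - 7 - 3, with 4 edges.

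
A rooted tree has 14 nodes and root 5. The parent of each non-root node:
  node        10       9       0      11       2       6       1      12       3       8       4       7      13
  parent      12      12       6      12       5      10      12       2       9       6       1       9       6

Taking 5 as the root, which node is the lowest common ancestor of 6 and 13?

Ancestors of 6 (toward the root): 6, 10, 12, 2, 5.
Ancestors of 13: 13, 6, 10, 12, 2, 5.
The deepest node appearing in both lists is 6.

6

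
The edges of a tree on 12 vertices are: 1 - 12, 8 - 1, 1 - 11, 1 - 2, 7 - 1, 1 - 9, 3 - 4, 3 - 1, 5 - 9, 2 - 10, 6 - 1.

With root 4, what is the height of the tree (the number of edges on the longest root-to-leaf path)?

4

The longest root-to-leaf path is 4 → 3 → 1 → 9 → 5 (4 edges).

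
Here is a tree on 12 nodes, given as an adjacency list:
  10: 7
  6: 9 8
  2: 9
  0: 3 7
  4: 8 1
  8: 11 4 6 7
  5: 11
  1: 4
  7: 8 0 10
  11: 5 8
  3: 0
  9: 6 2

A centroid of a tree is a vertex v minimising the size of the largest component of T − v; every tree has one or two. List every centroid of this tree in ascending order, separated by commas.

8

Removing 8 splits the tree into components of sizes 4, 3, 2, 2; the largest is 4 ≤ ⌊12/2⌋ = 6.
Every other node leaves some component of size > 6, so the centroid is unique.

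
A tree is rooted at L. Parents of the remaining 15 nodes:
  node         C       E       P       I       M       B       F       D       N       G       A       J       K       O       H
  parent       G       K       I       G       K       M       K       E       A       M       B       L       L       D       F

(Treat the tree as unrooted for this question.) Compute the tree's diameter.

7

A longest path is O – D – E – K – M – G – I – P, with 7 edges.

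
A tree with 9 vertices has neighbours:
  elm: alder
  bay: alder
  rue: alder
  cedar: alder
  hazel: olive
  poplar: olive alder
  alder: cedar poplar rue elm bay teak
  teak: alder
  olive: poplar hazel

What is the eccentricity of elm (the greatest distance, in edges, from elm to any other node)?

A farthest node from elm is hazel.
The path elm–alder–poplar–olive–hazel has 4 edges.

4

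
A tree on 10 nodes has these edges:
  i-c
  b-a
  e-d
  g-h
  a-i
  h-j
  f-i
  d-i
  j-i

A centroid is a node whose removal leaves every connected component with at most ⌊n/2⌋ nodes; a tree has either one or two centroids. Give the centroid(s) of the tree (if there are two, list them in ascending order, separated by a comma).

Delete i: the remaining components have sizes 3, 2, 2, 1, 1. Max 3 ≤ 5, so i is a centroid.
Every other node leaves some component of size > 5, so the centroid is unique.

i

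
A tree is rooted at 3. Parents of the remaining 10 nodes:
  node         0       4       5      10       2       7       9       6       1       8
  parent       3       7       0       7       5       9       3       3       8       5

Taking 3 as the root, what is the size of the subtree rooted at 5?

4

5's subtree: {5, 2, 8, 1}, size 4.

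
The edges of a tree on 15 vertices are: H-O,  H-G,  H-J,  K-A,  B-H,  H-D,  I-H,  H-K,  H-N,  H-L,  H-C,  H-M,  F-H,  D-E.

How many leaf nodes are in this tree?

Exactly 12 nodes have a single neighbour: A, B, C, E, F, G, I, J, L, M, N, O.

12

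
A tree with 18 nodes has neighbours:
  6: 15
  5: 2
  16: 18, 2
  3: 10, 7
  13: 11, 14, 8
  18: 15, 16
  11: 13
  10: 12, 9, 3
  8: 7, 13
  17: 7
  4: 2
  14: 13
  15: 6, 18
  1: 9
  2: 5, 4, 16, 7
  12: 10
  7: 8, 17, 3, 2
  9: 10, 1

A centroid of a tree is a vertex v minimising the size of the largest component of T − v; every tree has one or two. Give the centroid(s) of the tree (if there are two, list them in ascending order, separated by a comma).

Removing 7 splits the tree into components of sizes 7, 5, 4, 1; the largest is 7 ≤ ⌊18/2⌋ = 9.
Every other node leaves some component of size > 9, so the centroid is unique.

7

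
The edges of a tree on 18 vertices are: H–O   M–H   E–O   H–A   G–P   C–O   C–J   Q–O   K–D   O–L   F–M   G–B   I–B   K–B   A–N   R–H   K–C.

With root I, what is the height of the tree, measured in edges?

7

A deepest node is F, reached by I – B – K – C – O – H – M – F.
That path has 7 edges, so the height is 7.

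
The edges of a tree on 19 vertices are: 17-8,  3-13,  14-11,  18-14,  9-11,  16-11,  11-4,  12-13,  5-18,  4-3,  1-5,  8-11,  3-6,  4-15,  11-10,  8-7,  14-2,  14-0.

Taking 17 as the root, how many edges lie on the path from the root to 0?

Climbing from 0 to the root: 0 → 14 → 11 → 8 → 17. That's 4 steps.

4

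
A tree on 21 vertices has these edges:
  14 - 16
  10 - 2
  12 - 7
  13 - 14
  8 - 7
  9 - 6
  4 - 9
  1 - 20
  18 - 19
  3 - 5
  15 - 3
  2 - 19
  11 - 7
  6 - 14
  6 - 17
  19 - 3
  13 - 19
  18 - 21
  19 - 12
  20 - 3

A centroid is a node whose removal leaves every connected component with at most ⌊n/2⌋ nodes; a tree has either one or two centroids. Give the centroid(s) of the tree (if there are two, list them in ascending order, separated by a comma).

Removing 19 splits the tree into components of sizes 7, 5, 4, 2, 2; the largest is 7 ≤ ⌊21/2⌋ = 10.
No neighbour of 19 does as well, so 19 is the unique centroid.

19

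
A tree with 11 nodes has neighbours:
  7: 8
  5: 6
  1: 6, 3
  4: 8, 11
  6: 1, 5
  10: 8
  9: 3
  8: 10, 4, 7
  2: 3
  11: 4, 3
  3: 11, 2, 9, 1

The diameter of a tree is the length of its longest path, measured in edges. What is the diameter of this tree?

7

Starting from 10, a farthest node is 5 at distance 7.
One longest path: 10 - 8 - 4 - 11 - 3 - 1 - 6 - 5.
So the diameter is 7.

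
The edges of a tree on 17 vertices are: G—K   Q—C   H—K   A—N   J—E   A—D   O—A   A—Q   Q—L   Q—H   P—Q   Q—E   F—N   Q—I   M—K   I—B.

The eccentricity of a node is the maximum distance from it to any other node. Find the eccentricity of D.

The node farthest from D is G (M also at distance 5), via D-A-Q-H-K-G — 5 edges.

5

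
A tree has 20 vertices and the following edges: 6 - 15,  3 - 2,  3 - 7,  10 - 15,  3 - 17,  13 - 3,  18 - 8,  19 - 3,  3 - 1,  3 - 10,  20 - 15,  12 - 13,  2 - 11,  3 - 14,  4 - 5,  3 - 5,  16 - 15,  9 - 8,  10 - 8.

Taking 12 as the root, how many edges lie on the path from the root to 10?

3

Climbing from 10 to the root: 10 – 3 – 13 – 12. That's 3 steps.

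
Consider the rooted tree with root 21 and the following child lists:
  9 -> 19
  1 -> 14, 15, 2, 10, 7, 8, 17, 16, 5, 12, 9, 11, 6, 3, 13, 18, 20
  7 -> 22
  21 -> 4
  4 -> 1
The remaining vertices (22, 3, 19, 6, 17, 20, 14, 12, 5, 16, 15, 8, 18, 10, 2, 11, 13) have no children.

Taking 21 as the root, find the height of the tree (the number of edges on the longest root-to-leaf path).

4

22 sits deepest: 21–4–1–7–22 — 4 edges from the root.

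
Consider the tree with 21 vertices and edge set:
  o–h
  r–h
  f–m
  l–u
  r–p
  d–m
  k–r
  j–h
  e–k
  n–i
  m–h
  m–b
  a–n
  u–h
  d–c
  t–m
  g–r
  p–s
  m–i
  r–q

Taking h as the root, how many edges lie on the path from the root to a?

h – m – i – n – a — 4 edges.

4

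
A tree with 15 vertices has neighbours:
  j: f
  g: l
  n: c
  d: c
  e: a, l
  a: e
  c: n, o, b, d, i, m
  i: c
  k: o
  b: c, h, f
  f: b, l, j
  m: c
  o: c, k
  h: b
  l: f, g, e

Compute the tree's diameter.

Starting from a, a farthest node is k at distance 7.
One longest path: a – e – l – f – b – c – o – k.
So the diameter is 7.

7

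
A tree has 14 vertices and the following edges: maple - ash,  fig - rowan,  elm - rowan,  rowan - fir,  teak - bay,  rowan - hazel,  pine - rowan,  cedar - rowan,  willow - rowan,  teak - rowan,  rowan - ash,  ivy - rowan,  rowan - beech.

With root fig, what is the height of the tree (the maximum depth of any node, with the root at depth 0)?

3

bay sits deepest: fig – rowan – teak – bay — 3 edges from the root.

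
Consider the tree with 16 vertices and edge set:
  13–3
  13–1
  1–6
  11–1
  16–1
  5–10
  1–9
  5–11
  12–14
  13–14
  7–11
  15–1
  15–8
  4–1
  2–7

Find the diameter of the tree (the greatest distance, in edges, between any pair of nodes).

6

A longest path is 12–14–13–1–11–5–10, with 6 edges.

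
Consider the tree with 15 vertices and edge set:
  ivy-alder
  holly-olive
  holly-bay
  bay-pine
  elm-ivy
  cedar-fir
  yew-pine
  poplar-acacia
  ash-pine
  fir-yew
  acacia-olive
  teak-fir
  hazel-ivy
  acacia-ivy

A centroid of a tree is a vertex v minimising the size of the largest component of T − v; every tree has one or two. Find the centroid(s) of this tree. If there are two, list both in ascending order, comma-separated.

holly

If holly is removed the pieces have sizes 7, 7, all ≤ ⌊15/2⌋ = 7.
No neighbour of holly does as well, so holly is the unique centroid.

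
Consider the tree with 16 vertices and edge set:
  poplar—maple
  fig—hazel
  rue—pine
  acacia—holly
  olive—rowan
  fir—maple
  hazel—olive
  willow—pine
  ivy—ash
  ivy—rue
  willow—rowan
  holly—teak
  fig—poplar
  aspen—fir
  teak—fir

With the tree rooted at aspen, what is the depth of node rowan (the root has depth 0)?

7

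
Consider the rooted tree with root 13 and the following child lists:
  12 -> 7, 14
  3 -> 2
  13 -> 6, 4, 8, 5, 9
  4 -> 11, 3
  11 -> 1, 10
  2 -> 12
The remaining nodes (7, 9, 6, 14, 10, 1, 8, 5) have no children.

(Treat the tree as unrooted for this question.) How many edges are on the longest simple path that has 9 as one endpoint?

The node farthest from 9 is 7 (14 also at distance 6), via 9 – 13 – 4 – 3 – 2 – 12 – 7 — 6 edges.

6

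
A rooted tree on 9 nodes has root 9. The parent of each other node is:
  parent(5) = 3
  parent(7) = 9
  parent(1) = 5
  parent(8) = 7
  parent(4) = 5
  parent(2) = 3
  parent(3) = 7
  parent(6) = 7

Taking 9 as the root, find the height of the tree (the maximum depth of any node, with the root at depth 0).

4

1 sits deepest: 9 → 7 → 3 → 5 → 1 — 4 edges from the root.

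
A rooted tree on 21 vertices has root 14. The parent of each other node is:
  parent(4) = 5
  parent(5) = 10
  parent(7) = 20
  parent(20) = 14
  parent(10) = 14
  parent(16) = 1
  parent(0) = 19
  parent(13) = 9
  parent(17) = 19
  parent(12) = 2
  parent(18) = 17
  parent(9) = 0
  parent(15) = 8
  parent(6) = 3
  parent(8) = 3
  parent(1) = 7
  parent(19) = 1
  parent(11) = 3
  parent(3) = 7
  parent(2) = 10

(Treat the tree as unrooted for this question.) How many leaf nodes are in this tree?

8

Exactly 8 nodes have a single neighbour: 4, 6, 11, 12, 13, 15, 16, 18.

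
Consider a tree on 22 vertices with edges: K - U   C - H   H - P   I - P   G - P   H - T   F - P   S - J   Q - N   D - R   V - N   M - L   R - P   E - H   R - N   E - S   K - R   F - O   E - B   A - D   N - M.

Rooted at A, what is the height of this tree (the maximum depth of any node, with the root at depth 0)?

7

J sits deepest: A – D – R – P – H – E – S – J — 7 edges from the root.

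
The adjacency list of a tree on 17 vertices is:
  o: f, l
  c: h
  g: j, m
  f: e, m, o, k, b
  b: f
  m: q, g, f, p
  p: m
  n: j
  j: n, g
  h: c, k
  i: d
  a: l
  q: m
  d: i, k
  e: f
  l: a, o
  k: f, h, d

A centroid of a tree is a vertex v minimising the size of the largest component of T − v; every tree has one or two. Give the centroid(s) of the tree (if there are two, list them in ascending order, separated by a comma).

f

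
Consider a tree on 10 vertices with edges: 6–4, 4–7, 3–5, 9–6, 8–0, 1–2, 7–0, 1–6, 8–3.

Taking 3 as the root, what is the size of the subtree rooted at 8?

8

8's subtree: {8, 0, 7, 4, 6, 9, 1, 2}, size 8.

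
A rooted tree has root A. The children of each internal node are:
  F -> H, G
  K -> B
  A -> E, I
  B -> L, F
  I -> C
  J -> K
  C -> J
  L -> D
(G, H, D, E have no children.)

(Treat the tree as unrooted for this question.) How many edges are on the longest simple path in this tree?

8

BFS from D reaches E last, at distance 8; BFS from E confirms no node is farther.
Path: D – L – B – K – J – C – I – A – E.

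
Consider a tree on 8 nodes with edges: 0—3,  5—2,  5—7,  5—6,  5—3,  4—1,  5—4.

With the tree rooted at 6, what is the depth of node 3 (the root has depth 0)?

2

Climbing from 3 to the root: 3–5–6. That's 2 steps.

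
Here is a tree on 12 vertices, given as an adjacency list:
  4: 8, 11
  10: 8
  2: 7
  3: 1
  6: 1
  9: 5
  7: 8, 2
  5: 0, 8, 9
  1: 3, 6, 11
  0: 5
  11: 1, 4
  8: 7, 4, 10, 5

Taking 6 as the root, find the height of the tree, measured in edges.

6

The longest root-to-leaf path is 6 → 1 → 11 → 4 → 8 → 5 → 9 (6 edges).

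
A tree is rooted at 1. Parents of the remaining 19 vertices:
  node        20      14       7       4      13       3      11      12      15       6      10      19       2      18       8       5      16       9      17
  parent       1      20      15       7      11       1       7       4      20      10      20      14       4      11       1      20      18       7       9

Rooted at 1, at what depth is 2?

Path from 1 to 2: 1 → 20 → 15 → 7 → 4 → 2, which has 5 edges.

5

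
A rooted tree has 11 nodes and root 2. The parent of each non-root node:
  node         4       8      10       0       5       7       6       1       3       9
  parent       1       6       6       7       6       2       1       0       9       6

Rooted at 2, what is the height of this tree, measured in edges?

6

The longest root-to-leaf path is 2 → 7 → 0 → 1 → 6 → 9 → 3 (6 edges).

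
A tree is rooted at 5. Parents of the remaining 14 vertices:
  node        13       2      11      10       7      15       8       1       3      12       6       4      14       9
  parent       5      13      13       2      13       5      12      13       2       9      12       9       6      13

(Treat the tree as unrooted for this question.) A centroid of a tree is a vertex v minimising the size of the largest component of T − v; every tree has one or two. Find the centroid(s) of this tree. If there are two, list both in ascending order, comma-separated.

If 13 is removed the pieces have sizes 6, 3, 2, 1, 1, 1, all ≤ ⌊15/2⌋ = 7.
No neighbour of 13 does as well, so 13 is the unique centroid.

13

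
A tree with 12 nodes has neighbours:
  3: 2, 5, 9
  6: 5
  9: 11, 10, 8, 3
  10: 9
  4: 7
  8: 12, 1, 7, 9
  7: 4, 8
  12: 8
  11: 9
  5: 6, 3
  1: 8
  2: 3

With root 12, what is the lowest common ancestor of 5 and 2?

3

5's ancestor chain is 5, 3, 9, 8, 12 and 2's is 2, 3, 9, 8, 12; they first meet at 3.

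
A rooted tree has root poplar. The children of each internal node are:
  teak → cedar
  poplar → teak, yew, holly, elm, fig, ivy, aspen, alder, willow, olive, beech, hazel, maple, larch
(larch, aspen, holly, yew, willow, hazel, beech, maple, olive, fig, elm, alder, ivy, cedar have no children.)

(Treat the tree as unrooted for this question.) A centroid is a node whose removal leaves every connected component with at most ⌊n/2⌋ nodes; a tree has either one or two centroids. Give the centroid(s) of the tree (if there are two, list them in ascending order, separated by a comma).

Removing poplar splits the tree into components of sizes 2, 1, 1, 1, 1, 1, 1, 1, 1, 1, 1, 1, 1, 1; the largest is 2 ≤ ⌊16/2⌋ = 8.
Every other node leaves some component of size > 8, so the centroid is unique.

poplar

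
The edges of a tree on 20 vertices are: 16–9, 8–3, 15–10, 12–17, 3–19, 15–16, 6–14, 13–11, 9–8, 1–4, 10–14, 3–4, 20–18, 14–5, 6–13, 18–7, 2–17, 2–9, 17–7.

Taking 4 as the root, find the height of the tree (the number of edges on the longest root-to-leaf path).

A deepest node is 11, reached by 4-3-8-9-16-15-10-14-6-13-11.
That path has 10 edges, so the height is 10.

10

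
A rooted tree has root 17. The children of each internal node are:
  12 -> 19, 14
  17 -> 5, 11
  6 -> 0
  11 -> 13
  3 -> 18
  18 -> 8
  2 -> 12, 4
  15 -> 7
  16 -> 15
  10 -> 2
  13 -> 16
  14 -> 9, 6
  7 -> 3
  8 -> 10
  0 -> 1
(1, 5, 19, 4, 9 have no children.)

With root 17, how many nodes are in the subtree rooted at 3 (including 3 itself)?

Descendants of 3 (including itself): 3, 18, 8, 10, 2, 4, 12, 19, 14, 9, 6, 0, 1. That's 13.

13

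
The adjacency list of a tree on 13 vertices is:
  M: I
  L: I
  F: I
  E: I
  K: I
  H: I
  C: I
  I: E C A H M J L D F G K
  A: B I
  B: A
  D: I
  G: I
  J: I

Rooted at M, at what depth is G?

2

M → I → G — 2 edges.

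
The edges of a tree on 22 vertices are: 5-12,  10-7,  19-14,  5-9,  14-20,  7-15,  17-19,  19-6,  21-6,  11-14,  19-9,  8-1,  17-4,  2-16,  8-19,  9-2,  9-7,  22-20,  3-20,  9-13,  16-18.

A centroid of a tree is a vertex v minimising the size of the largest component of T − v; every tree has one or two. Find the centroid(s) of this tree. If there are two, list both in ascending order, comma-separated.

19

Removing 19 splits the tree into components of sizes 10, 5, 2, 2, 2; the largest is 10 ≤ ⌊22/2⌋ = 11.
No neighbour of 19 does as well, so 19 is the unique centroid.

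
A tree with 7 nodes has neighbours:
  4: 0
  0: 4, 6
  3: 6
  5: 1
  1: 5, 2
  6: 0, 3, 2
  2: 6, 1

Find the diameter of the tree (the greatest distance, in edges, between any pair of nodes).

Starting from 5, a farthest node is 4 at distance 5.
One longest path: 5-1-2-6-0-4.
So the diameter is 5.

5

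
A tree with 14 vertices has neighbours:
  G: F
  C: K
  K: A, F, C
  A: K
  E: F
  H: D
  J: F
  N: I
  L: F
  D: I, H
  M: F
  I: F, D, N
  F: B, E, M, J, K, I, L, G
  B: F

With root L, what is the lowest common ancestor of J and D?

F

J's ancestor chain is J, F, L and D's is D, I, F, L; they first meet at F.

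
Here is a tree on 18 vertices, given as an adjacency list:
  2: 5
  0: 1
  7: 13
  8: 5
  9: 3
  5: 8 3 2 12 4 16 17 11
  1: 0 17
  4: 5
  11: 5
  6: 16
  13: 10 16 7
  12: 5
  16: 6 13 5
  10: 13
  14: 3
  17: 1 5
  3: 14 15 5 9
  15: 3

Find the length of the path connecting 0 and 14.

Walking from 0: 0–1–17–5–3–14. Length 5.

5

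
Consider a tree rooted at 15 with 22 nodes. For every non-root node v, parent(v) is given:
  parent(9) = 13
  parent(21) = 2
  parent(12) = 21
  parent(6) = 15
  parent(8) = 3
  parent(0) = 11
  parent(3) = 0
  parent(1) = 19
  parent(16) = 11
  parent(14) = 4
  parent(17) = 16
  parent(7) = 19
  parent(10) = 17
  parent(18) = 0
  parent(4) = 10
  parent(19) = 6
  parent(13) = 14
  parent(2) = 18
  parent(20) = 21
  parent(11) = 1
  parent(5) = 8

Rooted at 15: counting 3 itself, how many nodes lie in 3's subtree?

3

3's subtree: {3, 8, 5}, size 3.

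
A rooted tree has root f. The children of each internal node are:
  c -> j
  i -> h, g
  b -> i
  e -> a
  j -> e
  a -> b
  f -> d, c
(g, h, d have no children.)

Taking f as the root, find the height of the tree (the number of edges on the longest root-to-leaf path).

7

A deepest node is g, reached by f-c-j-e-a-b-i-g.
That path has 7 edges, so the height is 7.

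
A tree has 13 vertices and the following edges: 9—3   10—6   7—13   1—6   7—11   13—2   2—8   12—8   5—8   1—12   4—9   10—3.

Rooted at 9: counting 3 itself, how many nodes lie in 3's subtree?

11

3's subtree: {3, 10, 6, 1, 12, 8, 5, 2, 13, 7, 11}, size 11.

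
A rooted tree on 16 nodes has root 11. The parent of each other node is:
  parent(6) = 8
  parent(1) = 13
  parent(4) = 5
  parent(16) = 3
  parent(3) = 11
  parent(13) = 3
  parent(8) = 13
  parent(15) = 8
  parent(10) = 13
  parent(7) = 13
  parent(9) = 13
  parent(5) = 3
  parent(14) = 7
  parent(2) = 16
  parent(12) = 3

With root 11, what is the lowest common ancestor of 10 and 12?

3

Path 10→root: 10 13 3 11; path 12→root: 12 3 11.
First common node: 3.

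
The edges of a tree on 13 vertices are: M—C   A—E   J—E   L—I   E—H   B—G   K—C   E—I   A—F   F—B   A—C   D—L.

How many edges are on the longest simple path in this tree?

Starting from G, a farthest node is D at distance 7.
One longest path: G - B - F - A - E - I - L - D.
So the diameter is 7.

7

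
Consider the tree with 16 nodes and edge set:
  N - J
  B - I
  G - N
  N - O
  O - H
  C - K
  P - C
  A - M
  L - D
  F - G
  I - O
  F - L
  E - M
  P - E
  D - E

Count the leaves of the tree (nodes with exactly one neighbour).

5

Degree-1 nodes: A, B, H, J, K — 5 of them.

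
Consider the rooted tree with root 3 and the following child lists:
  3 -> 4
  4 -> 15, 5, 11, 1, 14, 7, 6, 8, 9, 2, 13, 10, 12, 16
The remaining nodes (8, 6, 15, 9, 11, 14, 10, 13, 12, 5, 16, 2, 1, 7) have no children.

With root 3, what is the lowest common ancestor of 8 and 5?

Ancestors of 8 (toward the root): 8, 4, 3.
Ancestors of 5: 5, 4, 3.
The deepest node appearing in both lists is 4.

4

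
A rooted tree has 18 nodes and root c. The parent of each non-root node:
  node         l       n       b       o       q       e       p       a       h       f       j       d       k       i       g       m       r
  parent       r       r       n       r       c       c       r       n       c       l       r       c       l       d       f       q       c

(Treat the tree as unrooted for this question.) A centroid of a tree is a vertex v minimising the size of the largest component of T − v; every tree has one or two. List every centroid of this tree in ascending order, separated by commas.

r

Removing r splits the tree into components of sizes 7, 4, 3, 1, 1, 1; the largest is 7 ≤ ⌊18/2⌋ = 9.
No neighbour of r does as well, so r is the unique centroid.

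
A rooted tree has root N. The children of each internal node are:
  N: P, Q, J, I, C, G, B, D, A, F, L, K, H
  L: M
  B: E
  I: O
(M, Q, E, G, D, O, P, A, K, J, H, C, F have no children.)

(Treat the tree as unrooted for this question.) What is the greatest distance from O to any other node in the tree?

Distances from O peak at 4, attained at E (M also at distance 4).
O–I–N–B–E

4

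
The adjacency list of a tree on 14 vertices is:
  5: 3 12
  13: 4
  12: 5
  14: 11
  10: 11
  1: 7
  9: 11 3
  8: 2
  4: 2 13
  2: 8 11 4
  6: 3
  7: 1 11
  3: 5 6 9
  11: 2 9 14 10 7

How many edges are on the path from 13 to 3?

The path is 13–4–2–11–9–3, which has 5 edges.

5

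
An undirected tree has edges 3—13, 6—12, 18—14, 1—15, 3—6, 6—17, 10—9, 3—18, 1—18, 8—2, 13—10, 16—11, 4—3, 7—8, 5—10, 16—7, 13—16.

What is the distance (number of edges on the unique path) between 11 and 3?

3

The path is 11–16–13–3, which has 3 edges.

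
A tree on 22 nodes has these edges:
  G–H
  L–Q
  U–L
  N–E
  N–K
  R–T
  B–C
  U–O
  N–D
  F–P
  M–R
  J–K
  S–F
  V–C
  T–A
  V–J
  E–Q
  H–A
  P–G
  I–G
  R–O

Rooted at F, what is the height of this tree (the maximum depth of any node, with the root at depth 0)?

17

The longest root-to-leaf path is F – P – G – H – A – T – R – O – U – L – Q – E – N – K – J – V – C – B (17 edges).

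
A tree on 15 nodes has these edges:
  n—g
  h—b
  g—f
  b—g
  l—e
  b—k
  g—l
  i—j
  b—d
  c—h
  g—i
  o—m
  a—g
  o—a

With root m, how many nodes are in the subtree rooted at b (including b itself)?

5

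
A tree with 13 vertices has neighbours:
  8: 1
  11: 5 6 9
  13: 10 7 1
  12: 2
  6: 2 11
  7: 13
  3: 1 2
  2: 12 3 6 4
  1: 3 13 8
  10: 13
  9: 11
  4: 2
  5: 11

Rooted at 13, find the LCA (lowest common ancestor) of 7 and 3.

7's ancestor chain is 7, 13 and 3's is 3, 1, 13; they first meet at 13.

13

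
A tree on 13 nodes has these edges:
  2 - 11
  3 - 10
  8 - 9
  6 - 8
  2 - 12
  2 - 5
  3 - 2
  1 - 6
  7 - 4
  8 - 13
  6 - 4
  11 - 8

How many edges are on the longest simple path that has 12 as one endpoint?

A farthest node from 12 is 7.
The path 12-2-11-8-6-4-7 has 6 edges.

6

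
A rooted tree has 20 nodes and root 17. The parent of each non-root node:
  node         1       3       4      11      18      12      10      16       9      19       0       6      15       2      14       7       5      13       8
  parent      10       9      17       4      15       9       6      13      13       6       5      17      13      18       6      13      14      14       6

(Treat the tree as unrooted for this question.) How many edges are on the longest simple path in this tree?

8

BFS from 11 reaches 2 last, at distance 8; BFS from 2 confirms no node is farther.
Path: 11 - 4 - 17 - 6 - 14 - 13 - 15 - 18 - 2.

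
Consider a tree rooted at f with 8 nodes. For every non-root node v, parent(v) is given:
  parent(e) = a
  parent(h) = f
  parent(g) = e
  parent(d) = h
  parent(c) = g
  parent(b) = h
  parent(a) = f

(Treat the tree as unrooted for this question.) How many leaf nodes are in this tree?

The leaves are b, c, d.
That is 3 leaves.

3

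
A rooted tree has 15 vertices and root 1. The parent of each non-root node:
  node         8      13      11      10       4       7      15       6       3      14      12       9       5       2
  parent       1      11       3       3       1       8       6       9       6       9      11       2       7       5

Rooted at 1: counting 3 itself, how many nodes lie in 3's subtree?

5

Descendants of 3 (including itself): 3, 10, 11, 12, 13. That's 5.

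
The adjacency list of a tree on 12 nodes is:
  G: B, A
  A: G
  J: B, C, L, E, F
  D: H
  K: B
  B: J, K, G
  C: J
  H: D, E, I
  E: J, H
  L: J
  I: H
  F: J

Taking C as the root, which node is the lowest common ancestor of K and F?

K's ancestor chain is K, B, J, C and F's is F, J, C; they first meet at J.

J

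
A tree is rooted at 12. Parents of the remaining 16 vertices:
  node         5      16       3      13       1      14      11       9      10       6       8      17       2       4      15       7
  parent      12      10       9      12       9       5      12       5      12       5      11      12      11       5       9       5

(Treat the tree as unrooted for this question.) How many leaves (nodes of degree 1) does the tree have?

12

Degree-1 nodes: 1, 2, 3, 4, 6, 7, 8, 13, 14, 15, 16, 17 — 12 of them.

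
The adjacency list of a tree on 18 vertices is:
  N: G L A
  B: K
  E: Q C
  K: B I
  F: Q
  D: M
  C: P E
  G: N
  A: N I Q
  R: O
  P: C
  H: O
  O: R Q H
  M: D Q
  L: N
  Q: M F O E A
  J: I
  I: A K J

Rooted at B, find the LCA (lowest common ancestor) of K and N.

K

K's ancestor chain is K, B and N's is N, A, I, K, B; they first meet at K.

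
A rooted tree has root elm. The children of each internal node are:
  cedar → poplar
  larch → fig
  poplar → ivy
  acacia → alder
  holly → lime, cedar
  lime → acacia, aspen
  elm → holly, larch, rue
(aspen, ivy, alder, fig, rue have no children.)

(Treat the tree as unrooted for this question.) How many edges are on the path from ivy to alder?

6

ivy – poplar – cedar – holly – lime – acacia – alder: 6 edges.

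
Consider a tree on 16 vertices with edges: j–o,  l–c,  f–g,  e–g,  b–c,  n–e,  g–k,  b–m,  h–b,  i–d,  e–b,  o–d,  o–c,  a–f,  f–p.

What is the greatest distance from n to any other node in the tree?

Distances from n peak at 6, attained at i.
n-e-b-c-o-d-i

6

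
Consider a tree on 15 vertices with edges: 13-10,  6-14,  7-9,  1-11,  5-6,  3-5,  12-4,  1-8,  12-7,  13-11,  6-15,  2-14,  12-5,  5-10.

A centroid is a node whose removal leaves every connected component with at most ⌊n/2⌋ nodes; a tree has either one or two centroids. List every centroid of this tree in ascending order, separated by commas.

5

Removing 5 splits the tree into components of sizes 5, 4, 4, 1; the largest is 5 ≤ ⌊15/2⌋ = 7.
No neighbour of 5 does as well, so 5 is the unique centroid.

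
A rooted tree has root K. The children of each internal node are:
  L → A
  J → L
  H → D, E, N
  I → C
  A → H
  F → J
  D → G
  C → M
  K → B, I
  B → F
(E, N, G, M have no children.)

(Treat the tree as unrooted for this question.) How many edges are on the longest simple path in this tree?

Starting from M, a farthest node is G at distance 11.
One longest path: M – C – I – K – B – F – J – L – A – H – D – G.
So the diameter is 11.

11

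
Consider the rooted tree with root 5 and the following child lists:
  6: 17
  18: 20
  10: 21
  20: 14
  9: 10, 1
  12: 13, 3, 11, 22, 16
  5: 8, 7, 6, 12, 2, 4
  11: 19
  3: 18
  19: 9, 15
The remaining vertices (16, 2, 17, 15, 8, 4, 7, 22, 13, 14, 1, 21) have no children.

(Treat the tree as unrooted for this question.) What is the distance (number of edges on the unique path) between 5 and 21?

6

Walking from 5: 5–12–11–19–9–10–21. Length 6.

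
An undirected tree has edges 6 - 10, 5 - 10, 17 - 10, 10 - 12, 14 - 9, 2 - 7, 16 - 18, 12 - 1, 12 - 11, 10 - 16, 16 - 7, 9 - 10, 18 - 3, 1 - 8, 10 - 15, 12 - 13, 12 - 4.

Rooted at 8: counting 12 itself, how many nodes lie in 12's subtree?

The subtree rooted at 12 contains: 12, 10, 13, 11, 4, 17, 9, 5, 16, 15, 6, 14, 18, 7, 3, 2 — 16 nodes.

16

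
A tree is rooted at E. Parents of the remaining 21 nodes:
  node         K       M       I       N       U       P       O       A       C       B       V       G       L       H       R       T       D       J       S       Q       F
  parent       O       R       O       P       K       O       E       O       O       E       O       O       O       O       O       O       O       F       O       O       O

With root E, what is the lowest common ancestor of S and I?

S's ancestor chain is S, O, E and I's is I, O, E; they first meet at O.

O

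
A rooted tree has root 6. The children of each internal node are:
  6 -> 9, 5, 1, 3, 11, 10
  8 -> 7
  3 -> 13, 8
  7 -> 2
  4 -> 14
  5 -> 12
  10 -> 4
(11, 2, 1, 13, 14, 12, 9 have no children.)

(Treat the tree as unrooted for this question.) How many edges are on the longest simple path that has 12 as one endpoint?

6

The node farthest from 12 is 2, via 12 – 5 – 6 – 3 – 8 – 7 – 2 — 6 edges.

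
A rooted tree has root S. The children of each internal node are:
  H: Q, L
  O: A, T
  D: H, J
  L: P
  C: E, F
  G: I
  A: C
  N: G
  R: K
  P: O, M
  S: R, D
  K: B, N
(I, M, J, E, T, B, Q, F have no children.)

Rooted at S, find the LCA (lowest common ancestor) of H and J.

Path H→root: H D S; path J→root: J D S.
First common node: D.

D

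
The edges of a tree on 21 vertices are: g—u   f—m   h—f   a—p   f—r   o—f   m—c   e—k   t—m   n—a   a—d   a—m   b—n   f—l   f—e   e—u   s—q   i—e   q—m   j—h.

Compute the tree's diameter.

7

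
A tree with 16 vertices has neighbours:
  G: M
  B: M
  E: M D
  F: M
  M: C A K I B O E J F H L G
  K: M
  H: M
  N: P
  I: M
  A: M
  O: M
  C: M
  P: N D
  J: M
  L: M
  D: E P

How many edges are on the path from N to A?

N–P–D–E–M–A: 5 edges.

5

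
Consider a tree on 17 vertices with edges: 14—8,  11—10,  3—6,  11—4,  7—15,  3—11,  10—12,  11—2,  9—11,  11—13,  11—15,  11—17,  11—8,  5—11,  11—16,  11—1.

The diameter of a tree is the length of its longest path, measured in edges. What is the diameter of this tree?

4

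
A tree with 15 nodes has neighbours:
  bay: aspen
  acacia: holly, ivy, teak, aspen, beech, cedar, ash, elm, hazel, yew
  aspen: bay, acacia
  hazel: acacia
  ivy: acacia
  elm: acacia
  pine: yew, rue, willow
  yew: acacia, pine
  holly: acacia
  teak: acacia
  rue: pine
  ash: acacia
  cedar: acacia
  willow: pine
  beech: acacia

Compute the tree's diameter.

5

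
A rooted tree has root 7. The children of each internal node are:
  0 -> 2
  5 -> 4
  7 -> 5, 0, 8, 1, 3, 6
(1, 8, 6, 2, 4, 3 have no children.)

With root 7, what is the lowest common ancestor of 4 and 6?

7

Ancestors of 4 (toward the root): 4, 5, 7.
Ancestors of 6: 6, 7.
The deepest node appearing in both lists is 7.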